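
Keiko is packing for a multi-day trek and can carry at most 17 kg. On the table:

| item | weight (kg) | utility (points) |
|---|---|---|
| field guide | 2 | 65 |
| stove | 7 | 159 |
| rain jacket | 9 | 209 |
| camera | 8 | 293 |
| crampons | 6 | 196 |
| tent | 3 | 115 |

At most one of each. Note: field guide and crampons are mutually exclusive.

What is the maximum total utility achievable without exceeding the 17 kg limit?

604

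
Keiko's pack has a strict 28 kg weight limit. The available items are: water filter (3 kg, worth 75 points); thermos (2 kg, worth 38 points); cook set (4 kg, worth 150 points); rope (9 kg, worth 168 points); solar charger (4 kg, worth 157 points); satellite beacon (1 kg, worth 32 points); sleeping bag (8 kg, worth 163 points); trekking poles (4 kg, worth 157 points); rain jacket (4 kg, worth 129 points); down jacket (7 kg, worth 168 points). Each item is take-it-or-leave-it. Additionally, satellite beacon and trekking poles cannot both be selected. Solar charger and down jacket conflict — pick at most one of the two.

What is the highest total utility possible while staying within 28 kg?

836

Taking water filter + cook set + rope + solar charger + trekking poles + rain jacket: 28 kg used, 836 in utility.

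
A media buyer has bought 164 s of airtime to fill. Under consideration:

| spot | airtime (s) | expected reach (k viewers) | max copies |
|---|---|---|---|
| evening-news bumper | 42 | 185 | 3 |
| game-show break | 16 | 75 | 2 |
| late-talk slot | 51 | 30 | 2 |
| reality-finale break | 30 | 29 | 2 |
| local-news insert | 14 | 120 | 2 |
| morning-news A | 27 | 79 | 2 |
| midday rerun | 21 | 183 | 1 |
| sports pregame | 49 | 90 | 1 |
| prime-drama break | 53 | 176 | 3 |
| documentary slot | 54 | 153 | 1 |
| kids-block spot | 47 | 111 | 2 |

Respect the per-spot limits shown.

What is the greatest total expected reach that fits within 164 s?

A density-first pass picks evening-news bumper + 2×game-show break + 2×local-news insert + morning-news A + midday rerun — 837 at 150 s.
Dropping 2×game-show break frees 32 s; slotting in evening-news bumper (42 s) lifts the total to 872 at 160 s.

872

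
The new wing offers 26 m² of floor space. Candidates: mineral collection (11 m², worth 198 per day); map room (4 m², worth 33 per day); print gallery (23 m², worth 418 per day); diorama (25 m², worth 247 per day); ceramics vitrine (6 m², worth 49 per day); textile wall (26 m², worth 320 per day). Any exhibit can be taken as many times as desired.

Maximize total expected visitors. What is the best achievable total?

Greedy by ratio would take print gallery: 23 m² used, total 418.
The 23 m² tied up in print gallery is better spent on 2×mineral collection + map room — total rises to 429 (26 m²).
That's the maximum — no swap from here does better than 429.

429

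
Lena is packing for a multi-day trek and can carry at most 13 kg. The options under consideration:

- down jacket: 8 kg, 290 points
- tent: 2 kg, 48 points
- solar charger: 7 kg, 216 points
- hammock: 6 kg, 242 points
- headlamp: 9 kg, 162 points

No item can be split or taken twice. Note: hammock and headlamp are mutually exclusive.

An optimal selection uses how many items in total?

2

Best achievable utility is 458.
One optimal bundle: solar charger + hammock (13 kg).
Every optimal selection uses 2 items.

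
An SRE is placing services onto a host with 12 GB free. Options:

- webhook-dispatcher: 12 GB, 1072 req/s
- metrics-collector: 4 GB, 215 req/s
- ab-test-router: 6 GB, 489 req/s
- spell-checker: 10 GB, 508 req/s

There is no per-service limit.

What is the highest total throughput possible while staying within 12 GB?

Ranking by ratio (throughput/GB): webhook-dispatcher 89.33, ab-test-router 81.50, metrics-collector 53.75.
The ratio ordering already packs tightly: webhook-dispatcher, 12 GB, 1072.

1072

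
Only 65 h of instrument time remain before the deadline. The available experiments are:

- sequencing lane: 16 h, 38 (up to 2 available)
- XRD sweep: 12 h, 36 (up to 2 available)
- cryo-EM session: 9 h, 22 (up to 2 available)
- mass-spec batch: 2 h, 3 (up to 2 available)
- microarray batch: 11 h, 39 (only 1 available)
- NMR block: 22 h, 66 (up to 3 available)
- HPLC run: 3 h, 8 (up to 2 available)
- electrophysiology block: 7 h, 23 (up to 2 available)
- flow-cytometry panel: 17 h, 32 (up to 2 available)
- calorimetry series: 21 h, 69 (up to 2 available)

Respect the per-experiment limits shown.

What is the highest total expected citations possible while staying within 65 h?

Density check — microarray batch 3.55, electrophysiology block 3.29, calorimetry series 3.29, XRD sweep 3.00 are the best per h.
Filling by ratio: XRD sweep + microarray batch + 2×HPLC run + 2×electrophysiology block + calorimetry series for 206, with 1 h left unused.
Replace 2×HPLC run and 2×electrophysiology block with calorimetry series: the trade gains 7 net, giving 213 at 65 h.
Every other selection either busts 65 h or exceeds an availability limit or fails to beat 213.

213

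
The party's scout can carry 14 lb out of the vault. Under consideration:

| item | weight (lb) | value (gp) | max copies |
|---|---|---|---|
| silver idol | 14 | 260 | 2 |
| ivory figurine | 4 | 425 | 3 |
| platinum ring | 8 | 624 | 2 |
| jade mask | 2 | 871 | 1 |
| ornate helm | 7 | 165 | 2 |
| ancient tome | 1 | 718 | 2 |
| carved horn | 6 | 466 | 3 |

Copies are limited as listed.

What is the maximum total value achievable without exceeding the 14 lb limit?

The ratio heuristic lands on 2×ivory figurine + jade mask + 2×ancient tome (3157) but leaves 2 lb idle.
Dropping ivory figurine frees 4 lb; slotting in carved horn (6 lb) lifts the total to 3198 at 14 lb.

3198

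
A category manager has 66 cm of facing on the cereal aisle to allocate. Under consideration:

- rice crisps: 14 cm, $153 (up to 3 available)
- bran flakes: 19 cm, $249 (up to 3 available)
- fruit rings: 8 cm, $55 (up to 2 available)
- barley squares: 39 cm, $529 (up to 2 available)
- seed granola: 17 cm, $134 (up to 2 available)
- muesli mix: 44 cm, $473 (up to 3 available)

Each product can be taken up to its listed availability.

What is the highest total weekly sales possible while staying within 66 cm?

Density check — barley squares 13.56, bran flakes 13.11, rice crisps 10.93 are the best per cm.
Best packing: bran flakes + fruit rings + barley squares — 66 cm, 833 total.
No other feasible combination exceeds 833.

833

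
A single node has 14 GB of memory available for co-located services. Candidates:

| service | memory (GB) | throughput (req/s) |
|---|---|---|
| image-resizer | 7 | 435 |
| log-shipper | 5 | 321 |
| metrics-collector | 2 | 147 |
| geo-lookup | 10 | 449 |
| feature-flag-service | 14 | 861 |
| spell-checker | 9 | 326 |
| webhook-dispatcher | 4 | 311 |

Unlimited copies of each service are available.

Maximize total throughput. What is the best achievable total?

1080

Density check — webhook-dispatcher 77.75, metrics-collector 73.50, log-shipper 64.20 are the best per GB.
Metrics-collector + 3×webhook-dispatcher uses 14 of the 14 GB and totals 1080.
That's the maximum — no swap from here does better than 1080.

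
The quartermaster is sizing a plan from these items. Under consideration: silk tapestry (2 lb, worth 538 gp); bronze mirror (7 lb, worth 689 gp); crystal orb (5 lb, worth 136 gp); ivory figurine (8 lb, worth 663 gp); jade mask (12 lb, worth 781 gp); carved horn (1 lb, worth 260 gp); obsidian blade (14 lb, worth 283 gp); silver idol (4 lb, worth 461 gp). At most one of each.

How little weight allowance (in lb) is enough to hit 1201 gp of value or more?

7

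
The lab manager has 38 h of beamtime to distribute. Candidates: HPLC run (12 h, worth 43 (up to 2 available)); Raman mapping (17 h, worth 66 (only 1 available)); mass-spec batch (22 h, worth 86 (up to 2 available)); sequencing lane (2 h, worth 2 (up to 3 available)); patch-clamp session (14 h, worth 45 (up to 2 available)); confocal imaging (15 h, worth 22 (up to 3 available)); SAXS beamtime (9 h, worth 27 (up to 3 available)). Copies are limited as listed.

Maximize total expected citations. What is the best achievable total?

136

Taking the top-ratio experiments first gives HPLC run + mass-spec batch + 2×sequencing lane for 133 (38 h).
Replace mass-spec batch and 2×sequencing lane with Raman mapping + SAXS beamtime: the trade gains 3 net, giving 136 at 38 h.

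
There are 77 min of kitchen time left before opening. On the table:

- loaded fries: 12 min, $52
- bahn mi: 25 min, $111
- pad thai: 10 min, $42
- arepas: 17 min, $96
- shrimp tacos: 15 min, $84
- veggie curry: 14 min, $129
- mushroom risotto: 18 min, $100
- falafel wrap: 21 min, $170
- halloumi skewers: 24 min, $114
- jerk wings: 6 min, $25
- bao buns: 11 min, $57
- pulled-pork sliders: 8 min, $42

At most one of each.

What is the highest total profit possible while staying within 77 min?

525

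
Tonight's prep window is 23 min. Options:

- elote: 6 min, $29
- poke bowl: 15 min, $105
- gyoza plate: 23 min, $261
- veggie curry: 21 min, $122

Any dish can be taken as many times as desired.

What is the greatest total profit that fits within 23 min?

Ranking by ratio (profit/min): gyoza plate 11.35, poke bowl 7.00, veggie curry 5.81.
The ratio ordering already packs tightly: gyoza plate, 23 min, 261.
No other feasible combination exceeds 261.

261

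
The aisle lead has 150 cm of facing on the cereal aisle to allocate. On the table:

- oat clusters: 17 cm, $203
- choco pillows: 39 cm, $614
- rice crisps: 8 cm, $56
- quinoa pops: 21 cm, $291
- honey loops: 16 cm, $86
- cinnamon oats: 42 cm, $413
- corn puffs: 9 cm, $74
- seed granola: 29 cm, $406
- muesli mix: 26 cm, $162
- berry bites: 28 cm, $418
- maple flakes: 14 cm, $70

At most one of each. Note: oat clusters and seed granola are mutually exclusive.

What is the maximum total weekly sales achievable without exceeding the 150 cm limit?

1945

By weekly sales per cm: choco pillows 15.74, berry bites 14.93, seed granola 14.00 lead.
Best packing: choco pillows + rice crisps + quinoa pops + honey loops + corn puffs + seed granola + berry bites — 150 cm, 1945 total.
Next best is oat clusters + choco pillows + quinoa pops + cinnamon oats + berry bites at 1939 (147 cm) — short by 6.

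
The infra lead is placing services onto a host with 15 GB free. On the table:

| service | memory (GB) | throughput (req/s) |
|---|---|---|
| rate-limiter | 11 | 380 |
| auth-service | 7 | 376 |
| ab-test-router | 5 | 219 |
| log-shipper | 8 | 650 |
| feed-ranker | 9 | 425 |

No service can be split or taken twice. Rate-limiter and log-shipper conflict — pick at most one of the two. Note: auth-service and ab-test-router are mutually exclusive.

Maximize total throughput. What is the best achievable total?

Density check — log-shipper 81.25, auth-service 53.71, feed-ranker 47.22, ab-test-router 43.80 are the best per GB.
The ratio ordering already packs tightly: auth-service + log-shipper, 15 GB, 1026.
Runner-up ab-test-router + log-shipper tops out at 869.

1026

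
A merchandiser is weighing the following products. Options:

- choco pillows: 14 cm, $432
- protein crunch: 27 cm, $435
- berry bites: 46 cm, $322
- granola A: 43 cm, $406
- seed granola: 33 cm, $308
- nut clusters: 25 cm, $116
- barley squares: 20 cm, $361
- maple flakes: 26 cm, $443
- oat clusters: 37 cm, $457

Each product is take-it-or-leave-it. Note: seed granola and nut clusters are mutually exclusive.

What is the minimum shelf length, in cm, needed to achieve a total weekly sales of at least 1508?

Need the lightest bundle worth ≥ 1508.
Taking choco pillows + protein crunch + barley squares + maple flakes gives 1671 (≥ 1508) for 87 cm.
Any bundle with less than 87 cm falls short of 1508.

87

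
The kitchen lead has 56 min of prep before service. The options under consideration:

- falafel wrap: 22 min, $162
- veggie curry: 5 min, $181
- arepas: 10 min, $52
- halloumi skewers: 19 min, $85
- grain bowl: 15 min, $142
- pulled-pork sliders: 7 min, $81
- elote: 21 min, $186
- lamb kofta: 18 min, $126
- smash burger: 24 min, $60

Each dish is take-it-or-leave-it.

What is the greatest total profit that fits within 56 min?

A density-first pass picks veggie curry + grain bowl + pulled-pork sliders + elote — 590 at 48 min.
The 15 min tied up in grain bowl is better spent on falafel wrap — total rises to 610 (55 min).
Next best is veggie curry + grain bowl + pulled-pork sliders + elote at 590 (48 min) — short by 20.

610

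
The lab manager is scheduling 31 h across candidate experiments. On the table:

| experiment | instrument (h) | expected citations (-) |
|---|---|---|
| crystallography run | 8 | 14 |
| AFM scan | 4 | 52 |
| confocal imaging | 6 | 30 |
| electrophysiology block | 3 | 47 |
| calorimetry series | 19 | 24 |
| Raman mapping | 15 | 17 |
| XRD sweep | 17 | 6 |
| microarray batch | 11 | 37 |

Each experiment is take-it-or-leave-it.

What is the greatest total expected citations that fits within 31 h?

166

By expected citations per h: electrophysiology block 15.67, AFM scan 13.00, confocal imaging 5.00 lead.
Taking AFM scan + confocal imaging + electrophysiology block + microarray batch: 24 h used, 166 in expected citations.
Next best is crystallography run + AFM scan + electrophysiology block + microarray batch at 150 (26 h) — short by 16.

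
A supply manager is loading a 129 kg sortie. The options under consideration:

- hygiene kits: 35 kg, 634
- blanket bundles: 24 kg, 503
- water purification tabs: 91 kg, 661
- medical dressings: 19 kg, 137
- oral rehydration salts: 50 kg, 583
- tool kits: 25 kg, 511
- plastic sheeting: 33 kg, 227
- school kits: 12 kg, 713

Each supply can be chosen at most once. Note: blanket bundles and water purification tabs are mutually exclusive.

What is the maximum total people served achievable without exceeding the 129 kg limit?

2588

The ratio heuristic lands on hygiene kits + blanket bundles + medical dressings + tool kits + school kits (2498) but leaves 14 kg idle.
Replace medical dressings with plastic sheeting: the trade gains 90 net, giving 2588 at 129 kg.
Every other selection either busts 129 kg or breaks a pairing rule or fails to beat 2588.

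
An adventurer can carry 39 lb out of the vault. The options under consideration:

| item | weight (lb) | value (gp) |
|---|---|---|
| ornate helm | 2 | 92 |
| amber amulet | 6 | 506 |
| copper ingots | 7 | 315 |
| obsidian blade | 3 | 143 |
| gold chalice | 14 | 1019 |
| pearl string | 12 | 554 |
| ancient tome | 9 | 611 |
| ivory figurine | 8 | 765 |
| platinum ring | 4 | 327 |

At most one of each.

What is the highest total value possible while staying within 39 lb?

2993

A density-first pass picks ornate helm + amber amulet + obsidian blade + gold chalice + ivory figurine + platinum ring — 2852 at 37 lb.
Replace obsidian blade and platinum ring with ancient tome: the trade gains 141 net, giving 2993 at 39 lb.
Every other selection either busts 39 lb or fails to beat 2993.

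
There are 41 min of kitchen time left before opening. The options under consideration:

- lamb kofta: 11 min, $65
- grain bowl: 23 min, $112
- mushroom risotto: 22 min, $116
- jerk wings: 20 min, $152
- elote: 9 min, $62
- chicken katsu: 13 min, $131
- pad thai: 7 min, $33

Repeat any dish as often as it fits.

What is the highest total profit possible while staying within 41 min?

Best packing: 3×chicken katsu — 39 min, 393 total.

393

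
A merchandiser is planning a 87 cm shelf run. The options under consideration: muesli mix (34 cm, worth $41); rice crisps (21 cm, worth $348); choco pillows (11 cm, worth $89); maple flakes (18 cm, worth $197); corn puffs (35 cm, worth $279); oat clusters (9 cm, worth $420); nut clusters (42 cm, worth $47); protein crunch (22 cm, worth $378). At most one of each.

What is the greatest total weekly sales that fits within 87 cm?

1432

The ratio ordering already packs tightly: rice crisps + choco pillows + maple flakes + oat clusters + protein crunch, 81 cm, 1432.
Runner-up rice crisps + corn puffs + oat clusters + protein crunch tops out at 1425.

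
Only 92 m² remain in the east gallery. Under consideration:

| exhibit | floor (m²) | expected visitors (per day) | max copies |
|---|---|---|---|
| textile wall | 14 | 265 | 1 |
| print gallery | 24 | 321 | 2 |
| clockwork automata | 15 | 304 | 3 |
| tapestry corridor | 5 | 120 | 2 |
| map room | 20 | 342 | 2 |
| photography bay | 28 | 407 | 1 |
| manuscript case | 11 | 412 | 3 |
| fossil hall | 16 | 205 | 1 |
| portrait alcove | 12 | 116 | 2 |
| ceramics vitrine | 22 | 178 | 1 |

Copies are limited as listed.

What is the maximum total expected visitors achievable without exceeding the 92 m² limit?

2413

Ranking by ratio (expected visitors/m²): manuscript case 37.45, tapestry corridor 24.00, clockwork automata 20.27, textile wall 18.93.
Taking the top-ratio exhibits first gives 3×clockwork automata + 2×tapestry corridor + 3×manuscript case for 2388 (88 m²).
Replace 2×tapestry corridor with textile wall: the trade gains 25 net, giving 2413 at 92 m².
No other feasible combination exceeds 2413.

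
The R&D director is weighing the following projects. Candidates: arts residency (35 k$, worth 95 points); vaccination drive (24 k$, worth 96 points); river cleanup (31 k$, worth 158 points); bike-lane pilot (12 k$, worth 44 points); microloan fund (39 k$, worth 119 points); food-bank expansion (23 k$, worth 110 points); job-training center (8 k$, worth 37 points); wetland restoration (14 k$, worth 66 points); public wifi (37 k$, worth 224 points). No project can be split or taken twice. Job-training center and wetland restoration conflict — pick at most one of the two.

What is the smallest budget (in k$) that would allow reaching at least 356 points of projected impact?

Minimise k$ subject to total projected impact ≥ 356.
Taking river cleanup + public wifi gives 382 (≥ 356) for 68 k$.
No combination under 68 k$ hits 356.

68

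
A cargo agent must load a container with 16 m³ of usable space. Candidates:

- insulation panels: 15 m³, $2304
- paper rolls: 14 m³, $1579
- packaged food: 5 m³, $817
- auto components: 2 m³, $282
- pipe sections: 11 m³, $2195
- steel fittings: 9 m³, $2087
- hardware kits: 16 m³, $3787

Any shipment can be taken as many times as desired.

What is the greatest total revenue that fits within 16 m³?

Hardware kits uses 16 of the 16 m³ and totals 3787.
No other feasible combination exceeds 3787.

3787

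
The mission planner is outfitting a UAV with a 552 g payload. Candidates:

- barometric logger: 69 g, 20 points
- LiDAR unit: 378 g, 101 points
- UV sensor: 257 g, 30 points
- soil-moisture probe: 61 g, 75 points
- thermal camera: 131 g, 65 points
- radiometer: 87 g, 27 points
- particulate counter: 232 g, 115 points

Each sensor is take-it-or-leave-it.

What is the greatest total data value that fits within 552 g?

282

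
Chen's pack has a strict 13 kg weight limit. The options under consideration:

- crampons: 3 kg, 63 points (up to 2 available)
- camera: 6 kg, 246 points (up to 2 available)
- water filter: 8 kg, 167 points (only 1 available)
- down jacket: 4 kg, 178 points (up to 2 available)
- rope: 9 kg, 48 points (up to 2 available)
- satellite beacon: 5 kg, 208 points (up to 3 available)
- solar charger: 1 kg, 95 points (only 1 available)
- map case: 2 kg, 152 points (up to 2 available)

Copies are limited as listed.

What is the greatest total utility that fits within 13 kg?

By utility per kg: solar charger 95.00, map case 76.00, down jacket 44.50 lead.
2×down jacket + solar charger + 2×map case uses 13 of the 13 kg and totals 755.
That's the maximum — no swap from here does better than 755.

755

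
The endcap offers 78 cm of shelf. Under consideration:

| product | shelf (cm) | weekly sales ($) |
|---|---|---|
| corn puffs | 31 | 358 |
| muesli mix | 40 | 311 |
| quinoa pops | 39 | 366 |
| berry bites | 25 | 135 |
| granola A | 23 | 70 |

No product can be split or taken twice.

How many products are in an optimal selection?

2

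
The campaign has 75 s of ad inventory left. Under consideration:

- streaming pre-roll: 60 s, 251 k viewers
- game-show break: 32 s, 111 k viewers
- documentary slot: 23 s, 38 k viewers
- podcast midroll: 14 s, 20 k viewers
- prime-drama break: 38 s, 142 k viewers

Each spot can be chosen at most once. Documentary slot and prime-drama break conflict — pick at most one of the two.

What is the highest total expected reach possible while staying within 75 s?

271

Best packing: streaming pre-roll + podcast midroll — 74 s, 271 total.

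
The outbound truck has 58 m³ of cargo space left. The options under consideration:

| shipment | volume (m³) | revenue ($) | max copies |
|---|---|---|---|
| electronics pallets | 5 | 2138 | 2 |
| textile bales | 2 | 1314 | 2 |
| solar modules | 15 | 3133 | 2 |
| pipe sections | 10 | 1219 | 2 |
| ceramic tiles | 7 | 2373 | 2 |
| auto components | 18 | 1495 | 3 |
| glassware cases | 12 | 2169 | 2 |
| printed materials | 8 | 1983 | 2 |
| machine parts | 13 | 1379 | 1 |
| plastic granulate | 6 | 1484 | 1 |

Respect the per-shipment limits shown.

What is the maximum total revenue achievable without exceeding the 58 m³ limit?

18250

Density check — textile bales 657.00, electronics pallets 427.60, ceramic tiles 339.00 are the best per m³.
Greedy by ratio would take 2×electronics pallets + 2×textile bales + 2×ceramic tiles + 2×printed materials + plastic granulate: 50 m³ used, total 17100.
The 8 m³ tied up in printed materials is better spent on solar modules — total rises to 18250 (57 m³).
No other feasible combination exceeds 18250.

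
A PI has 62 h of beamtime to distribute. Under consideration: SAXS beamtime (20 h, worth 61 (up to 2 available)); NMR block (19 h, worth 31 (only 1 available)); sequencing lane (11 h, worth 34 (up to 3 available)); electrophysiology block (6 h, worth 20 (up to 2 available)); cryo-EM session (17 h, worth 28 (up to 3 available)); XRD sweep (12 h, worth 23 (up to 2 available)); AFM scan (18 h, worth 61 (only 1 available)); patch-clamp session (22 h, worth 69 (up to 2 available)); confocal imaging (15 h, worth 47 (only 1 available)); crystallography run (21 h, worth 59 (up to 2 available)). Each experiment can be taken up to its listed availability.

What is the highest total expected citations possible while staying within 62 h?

Ranking by ratio (expected citations/h): AFM scan 3.39, electrophysiology block 3.33, patch-clamp session 3.14.
The ratio heuristic lands on 2×electrophysiology block + AFM scan + patch-clamp session (170) but leaves 10 h idle.
The 12 h tied up in 2×electrophysiology block is better spent on patch-clamp session — total rises to 199 (62 h).
Nothing else within 62 h beats 199.

199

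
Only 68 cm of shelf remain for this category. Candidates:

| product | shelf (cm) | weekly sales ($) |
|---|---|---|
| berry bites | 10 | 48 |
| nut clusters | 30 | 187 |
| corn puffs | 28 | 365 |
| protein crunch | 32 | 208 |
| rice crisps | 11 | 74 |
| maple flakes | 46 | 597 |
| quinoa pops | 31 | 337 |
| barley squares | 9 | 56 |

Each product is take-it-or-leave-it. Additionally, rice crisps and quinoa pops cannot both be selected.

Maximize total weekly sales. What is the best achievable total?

Density check — corn puffs 13.04, maple flakes 12.98, quinoa pops 10.87, rice crisps 6.73 are the best per cm.
Taking corn puffs + quinoa pops + barley squares: 68 cm used, 758 in weekly sales.

758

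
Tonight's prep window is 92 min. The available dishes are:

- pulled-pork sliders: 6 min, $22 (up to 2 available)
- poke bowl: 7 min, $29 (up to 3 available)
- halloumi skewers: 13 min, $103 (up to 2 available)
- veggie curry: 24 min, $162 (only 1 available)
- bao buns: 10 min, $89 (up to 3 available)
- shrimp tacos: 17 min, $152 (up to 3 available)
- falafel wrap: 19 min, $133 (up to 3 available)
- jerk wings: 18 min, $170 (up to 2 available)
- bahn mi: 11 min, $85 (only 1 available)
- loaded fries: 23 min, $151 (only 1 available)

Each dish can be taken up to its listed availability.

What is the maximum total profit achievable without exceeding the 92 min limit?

Greedy by ratio would take 3×shrimp tacos + 2×jerk wings: 87 min used, total 796.
Replace shrimp tacos with 2×bao buns: the trade gains 26 net, giving 822 at 90 min.
No other feasible combination exceeds 822.

822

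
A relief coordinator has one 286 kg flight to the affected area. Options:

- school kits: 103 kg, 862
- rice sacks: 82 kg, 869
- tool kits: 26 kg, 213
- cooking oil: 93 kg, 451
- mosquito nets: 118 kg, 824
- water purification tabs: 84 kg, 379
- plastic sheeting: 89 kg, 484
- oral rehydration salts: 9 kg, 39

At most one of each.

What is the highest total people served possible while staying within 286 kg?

A density-first pass picks school kits + rice sacks + tool kits + oral rehydration salts — 1983 at 220 kg.
Replace tool kits with plastic sheeting: the trade gains 271 net, giving 2254 at 283 kg.

2254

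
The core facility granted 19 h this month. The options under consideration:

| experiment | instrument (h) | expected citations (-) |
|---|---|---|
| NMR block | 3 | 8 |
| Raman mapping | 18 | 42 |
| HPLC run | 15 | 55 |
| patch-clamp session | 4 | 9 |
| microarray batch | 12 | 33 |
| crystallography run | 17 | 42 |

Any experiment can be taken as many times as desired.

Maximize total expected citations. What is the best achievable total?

64

Density check — HPLC run 3.67, microarray batch 2.75, NMR block 2.67 are the best per h.
Greedy by ratio would take NMR block + HPLC run: 18 h used, total 63.
Replace NMR block with patch-clamp session: the trade gains 1 net, giving 64 at 19 h.
Every other selection either busts 19 h or fails to beat 64.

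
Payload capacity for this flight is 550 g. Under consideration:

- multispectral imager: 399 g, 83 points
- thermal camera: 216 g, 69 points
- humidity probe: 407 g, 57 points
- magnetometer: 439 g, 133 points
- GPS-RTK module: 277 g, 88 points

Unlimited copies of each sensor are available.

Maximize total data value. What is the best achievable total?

Ranking by ratio (data value/g): thermal camera 0.32, GPS-RTK module 0.32, magnetometer 0.30.
Filling by ratio: 2×thermal camera for 138, with 118 g left unused.
Dropping thermal camera frees 216 g; slotting in GPS-RTK module (277 g) lifts the total to 157 at 493 g.
Every other selection either busts 550 g or fails to beat 157.

157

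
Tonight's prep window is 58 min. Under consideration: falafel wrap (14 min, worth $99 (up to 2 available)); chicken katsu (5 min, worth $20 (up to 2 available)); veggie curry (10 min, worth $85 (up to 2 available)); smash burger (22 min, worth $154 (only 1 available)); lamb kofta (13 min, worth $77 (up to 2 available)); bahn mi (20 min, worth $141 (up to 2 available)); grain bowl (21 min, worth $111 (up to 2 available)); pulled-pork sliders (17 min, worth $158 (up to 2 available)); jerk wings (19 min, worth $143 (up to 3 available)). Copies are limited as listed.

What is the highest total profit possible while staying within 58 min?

500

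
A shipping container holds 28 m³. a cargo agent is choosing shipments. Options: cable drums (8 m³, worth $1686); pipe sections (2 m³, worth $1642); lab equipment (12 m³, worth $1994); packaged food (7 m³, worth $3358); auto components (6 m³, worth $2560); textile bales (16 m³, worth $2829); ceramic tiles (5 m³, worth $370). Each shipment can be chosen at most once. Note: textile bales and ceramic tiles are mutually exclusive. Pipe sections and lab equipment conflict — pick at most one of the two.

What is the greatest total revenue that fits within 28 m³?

9616

Best packing: cable drums + pipe sections + packaged food + auto components + ceramic tiles — 28 m³, 9616 total.
Runner-up cable drums + pipe sections + packaged food + auto components tops out at 9246.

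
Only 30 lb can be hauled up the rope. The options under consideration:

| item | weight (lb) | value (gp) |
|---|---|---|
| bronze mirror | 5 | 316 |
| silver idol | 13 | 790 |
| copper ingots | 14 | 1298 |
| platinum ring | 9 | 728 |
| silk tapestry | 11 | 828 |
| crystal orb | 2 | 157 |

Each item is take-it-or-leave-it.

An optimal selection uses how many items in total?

4

The maximum value within 30 lb is 2499.
For example bronze mirror + copper ingots + platinum ring + crystal orb achieves it, using 30 lb.
Any selection reaching 2499 contains exactly 4 items.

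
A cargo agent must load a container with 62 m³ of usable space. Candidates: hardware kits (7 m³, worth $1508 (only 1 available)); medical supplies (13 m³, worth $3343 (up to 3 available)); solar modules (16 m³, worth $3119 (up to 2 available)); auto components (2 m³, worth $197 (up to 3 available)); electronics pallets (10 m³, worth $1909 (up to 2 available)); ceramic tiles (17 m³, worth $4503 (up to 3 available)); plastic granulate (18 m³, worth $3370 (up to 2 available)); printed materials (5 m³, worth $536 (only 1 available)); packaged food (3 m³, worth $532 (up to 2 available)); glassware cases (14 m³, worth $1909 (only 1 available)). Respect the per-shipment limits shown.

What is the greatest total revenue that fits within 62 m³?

15889

Density check — ceramic tiles 264.88, medical supplies 257.15, hardware kits 215.43, solar modules 194.94 are the best per m³.
Greedy by ratio would take hardware kits + 3×ceramic tiles + packaged food: 61 m³ used, total 15549.
Using the slack differently, 2×medical supplies + auto components + 2×ceramic tiles comes to 15889 at 62 m³.
Nothing else within 62 m³ beats 15889.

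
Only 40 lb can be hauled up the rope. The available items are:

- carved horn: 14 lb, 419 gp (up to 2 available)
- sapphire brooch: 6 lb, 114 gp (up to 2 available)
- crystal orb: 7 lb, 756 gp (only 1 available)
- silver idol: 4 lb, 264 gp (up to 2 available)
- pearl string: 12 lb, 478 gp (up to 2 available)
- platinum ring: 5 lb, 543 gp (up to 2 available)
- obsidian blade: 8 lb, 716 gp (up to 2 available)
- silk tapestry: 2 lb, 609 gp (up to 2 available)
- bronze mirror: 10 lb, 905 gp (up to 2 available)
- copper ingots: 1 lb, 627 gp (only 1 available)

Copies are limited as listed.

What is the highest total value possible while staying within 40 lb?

The ratio ordering already packs tightly: crystal orb + 2×platinum ring + obsidian blade + 2×silk tapestry + bronze mirror + copper ingots, 40 lb, 5308.
That's the maximum — no swap from here does better than 5308.

5308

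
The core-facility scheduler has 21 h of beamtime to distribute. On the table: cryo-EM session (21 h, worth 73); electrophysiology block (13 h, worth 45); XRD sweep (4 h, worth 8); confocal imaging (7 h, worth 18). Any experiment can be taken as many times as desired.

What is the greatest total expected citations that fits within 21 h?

73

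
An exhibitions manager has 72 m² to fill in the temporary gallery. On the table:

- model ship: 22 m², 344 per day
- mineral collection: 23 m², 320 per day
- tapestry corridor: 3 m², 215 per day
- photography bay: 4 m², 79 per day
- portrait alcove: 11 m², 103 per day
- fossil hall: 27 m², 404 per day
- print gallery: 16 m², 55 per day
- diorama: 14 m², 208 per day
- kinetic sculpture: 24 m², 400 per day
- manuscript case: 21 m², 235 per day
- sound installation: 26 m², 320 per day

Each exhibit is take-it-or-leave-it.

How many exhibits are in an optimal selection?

Optimal total is 1306.
tapestry corridor + photography bay + fossil hall + diorama + kinetic sculpture hits 1306 at 72 m².
Any selection reaching 1306 contains exactly 5 exhibits.

5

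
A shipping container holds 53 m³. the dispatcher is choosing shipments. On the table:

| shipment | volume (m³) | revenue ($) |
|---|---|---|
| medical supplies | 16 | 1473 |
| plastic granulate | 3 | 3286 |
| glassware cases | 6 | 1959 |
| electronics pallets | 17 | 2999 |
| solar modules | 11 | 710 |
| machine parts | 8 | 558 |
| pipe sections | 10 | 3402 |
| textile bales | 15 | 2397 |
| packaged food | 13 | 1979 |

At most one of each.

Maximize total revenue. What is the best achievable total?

14043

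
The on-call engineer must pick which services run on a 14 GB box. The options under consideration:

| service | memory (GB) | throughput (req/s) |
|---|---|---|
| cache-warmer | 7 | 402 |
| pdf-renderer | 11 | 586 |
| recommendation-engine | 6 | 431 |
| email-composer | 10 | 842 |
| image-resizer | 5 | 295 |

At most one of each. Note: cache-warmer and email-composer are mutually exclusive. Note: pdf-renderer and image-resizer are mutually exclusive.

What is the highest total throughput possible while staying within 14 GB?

Taking email-composer: 10 GB used, 842 in throughput.
Runner-up cache-warmer + recommendation-engine tops out at 833.

842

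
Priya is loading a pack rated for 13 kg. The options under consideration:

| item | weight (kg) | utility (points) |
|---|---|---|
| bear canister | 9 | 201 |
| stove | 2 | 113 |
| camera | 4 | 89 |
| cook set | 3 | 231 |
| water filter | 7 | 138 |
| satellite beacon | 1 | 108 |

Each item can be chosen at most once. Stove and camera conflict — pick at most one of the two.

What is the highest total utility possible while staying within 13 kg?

Stove + cook set + water filter + satellite beacon uses 13 of the 13 kg and totals 590.
Runner-up bear canister + cook set + satellite beacon tops out at 540.

590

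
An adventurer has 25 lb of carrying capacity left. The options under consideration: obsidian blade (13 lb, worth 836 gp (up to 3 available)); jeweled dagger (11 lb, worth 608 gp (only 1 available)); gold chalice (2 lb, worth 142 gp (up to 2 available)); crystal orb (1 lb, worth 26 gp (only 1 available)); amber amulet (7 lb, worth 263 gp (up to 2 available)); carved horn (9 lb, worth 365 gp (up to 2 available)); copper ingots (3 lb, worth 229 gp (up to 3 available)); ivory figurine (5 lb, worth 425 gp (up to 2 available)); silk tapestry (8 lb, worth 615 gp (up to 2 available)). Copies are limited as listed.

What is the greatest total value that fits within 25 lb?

1978

Taking the top-ratio items first gives crystal orb + 2×copper ingots + 2×ivory figurine + silk tapestry for 1949 (25 lb).
Dropping crystal orb and copper ingots frees 4 lb; slotting in 2×gold chalice (4 lb) lifts the total to 1978 at 25 lb.
That's the maximum — no swap from here does better than 1978.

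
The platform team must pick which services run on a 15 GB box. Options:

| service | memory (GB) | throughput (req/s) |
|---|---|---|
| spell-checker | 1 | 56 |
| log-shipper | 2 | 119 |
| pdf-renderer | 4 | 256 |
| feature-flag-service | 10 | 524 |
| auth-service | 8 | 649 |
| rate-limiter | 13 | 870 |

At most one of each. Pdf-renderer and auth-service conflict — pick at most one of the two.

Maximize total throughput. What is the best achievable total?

By throughput per GB: auth-service 81.12, rate-limiter 66.92, pdf-renderer 64.00, log-shipper 59.50 lead.
Best packing: log-shipper + rate-limiter — 15 GB, 989 total.
Nothing else feasible within 15 GB beats 989.

989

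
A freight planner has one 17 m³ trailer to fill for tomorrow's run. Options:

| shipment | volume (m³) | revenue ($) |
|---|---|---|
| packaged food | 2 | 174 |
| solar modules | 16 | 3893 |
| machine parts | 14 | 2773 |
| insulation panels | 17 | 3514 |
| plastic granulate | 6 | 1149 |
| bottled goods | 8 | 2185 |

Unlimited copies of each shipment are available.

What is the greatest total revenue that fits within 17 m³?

Taking 2×bottled goods: 16 m³ used, 4370 in revenue.
Nothing else within 17 m³ beats 4370.

4370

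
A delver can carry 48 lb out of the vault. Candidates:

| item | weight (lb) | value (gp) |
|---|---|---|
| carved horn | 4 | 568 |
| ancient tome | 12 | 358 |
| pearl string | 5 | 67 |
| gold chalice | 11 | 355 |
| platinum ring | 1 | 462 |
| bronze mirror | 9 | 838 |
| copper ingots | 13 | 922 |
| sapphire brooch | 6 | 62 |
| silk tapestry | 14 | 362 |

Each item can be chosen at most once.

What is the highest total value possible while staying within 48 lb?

Greedy by ratio would take carved horn + pearl string + gold chalice + platinum ring + bronze mirror + copper ingots: 43 lb used, total 3212.
Dropping gold chalice frees 11 lb; slotting in silk tapestry (14 lb) lifts the total to 3219 at 46 lb.

3219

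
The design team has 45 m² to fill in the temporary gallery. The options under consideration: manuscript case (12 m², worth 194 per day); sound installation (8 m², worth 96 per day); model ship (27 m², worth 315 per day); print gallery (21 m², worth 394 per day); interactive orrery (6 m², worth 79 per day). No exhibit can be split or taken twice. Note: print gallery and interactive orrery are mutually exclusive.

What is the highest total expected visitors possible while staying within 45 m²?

By expected visitors per m²: print gallery 18.76, manuscript case 16.17, interactive orrery 13.17, sound installation 12.00 lead.
Manuscript case + sound installation + print gallery uses 41 of the 45 m² and totals 684.
That's the maximum — no feasible swap from here does better than 684.

684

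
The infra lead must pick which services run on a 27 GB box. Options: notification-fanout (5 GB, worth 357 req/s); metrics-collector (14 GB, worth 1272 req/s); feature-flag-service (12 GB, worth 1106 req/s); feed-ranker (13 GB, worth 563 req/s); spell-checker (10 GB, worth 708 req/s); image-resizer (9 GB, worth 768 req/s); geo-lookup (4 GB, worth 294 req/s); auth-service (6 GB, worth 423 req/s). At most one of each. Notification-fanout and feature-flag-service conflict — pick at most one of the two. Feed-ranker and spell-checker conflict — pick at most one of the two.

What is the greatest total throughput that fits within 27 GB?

2378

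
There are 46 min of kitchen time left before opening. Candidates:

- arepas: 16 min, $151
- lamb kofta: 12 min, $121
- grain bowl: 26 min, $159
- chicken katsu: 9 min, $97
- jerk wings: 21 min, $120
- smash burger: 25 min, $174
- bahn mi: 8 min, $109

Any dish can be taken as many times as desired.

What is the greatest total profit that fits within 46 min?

557

Taking the top-ratio dishes first gives 5×bahn mi for 545 (40 min).
Replace bahn mi with lamb kofta: the trade gains 12 net, giving 557 at 44 min.
Nothing else within 46 min beats 557.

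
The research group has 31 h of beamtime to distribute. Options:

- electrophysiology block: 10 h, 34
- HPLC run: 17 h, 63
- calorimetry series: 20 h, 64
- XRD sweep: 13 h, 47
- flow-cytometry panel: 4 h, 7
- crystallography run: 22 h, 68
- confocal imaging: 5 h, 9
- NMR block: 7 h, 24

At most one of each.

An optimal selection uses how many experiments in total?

2

Optimal total is 110.
One optimal bundle: HPLC run + XRD sweep (30 h).
Every optimal selection uses 2 experiments.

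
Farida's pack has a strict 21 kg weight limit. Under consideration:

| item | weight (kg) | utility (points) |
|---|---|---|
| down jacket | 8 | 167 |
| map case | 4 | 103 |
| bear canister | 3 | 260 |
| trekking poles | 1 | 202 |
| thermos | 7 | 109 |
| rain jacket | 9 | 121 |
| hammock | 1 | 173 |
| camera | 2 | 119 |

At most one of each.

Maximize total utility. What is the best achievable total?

Down jacket + map case + bear canister + trekking poles + hammock + camera uses 19 of the 21 kg and totals 1024.
The spare 2 kg is too small for any remaining item, and no exchange beats 1024.

1024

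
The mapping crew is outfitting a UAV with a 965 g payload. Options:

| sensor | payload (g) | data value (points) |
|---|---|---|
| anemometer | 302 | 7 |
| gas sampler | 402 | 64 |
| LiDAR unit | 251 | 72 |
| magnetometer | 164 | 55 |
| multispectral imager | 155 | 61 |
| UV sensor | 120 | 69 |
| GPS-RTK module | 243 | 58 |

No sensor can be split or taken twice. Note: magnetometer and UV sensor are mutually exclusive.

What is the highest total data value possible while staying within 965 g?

Taking gas sampler + LiDAR unit + multispectral imager + UV sensor: 928 g used, 266 in data value.

266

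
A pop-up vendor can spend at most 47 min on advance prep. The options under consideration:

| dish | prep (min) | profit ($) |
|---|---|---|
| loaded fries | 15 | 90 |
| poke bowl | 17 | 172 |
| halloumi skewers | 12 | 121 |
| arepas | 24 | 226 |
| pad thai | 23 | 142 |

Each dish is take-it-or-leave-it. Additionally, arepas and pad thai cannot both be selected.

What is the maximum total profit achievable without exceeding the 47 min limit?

398

Greedy by ratio would take loaded fries + poke bowl + halloumi skewers: 44 min used, total 383.
Replace loaded fries and halloumi skewers with arepas: the trade gains 15 net, giving 398 at 41 min.
Next best is loaded fries + poke bowl + halloumi skewers at 383 (44 min) — short by 15.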